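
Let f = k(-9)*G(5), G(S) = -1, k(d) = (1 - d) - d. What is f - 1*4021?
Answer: -4040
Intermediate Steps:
k(d) = 1 - 2*d
f = -19 (f = (1 - 2*(-9))*(-1) = (1 + 18)*(-1) = 19*(-1) = -19)
f - 1*4021 = -19 - 1*4021 = -19 - 4021 = -4040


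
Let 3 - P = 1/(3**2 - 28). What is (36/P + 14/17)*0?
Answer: 0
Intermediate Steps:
P = 58/19 (P = 3 - 1/(3**2 - 28) = 3 - 1/(9 - 28) = 3 - 1/(-19) = 3 - 1*(-1/19) = 3 + 1/19 = 58/19 ≈ 3.0526)
(36/P + 14/17)*0 = (36/(58/19) + 14/17)*0 = (36*(19/58) + 14*(1/17))*0 = (342/29 + 14/17)*0 = (6220/493)*0 = 0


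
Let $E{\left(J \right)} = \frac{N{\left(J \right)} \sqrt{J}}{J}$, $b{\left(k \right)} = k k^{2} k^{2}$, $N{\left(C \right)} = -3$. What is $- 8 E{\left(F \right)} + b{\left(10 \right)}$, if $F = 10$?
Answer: $100000 + \frac{12 \sqrt{10}}{5} \approx 1.0001 \cdot 10^{5}$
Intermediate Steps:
$b{\left(k \right)} = k^{5}$ ($b{\left(k \right)} = k^{3} k^{2} = k^{5}$)
$E{\left(J \right)} = - \frac{3}{\sqrt{J}}$ ($E{\left(J \right)} = \frac{\left(-3\right) \sqrt{J}}{J} = - \frac{3}{\sqrt{J}}$)
$- 8 E{\left(F \right)} + b{\left(10 \right)} = - 8 \left(- \frac{3}{\sqrt{10}}\right) + 10^{5} = - 8 \left(- 3 \frac{\sqrt{10}}{10}\right) + 100000 = - 8 \left(- \frac{3 \sqrt{10}}{10}\right) + 100000 = \frac{12 \sqrt{10}}{5} + 100000 = 100000 + \frac{12 \sqrt{10}}{5}$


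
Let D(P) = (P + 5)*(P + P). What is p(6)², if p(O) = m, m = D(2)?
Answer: 784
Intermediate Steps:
D(P) = 2*P*(5 + P) (D(P) = (5 + P)*(2*P) = 2*P*(5 + P))
m = 28 (m = 2*2*(5 + 2) = 2*2*7 = 28)
p(O) = 28
p(6)² = 28² = 784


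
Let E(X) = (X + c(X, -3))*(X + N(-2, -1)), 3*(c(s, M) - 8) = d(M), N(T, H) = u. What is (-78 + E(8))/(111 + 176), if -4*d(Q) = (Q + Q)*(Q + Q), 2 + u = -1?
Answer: -13/287 ≈ -0.045296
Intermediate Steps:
u = -3 (u = -2 - 1 = -3)
N(T, H) = -3
d(Q) = -Q**2 (d(Q) = -(Q + Q)*(Q + Q)/4 = -2*Q*2*Q/4 = -Q**2)
c(s, M) = 8 - M**2/3 (c(s, M) = 8 + (-M**2)/3 = 8 - M**2/3)
E(X) = (-3 + X)*(5 + X) (E(X) = (X + (8 - 1/3*(-3)**2))*(X - 3) = (X + (8 - 1/3*9))*(-3 + X) = (X + (8 - 3))*(-3 + X) = (X + 5)*(-3 + X) = (5 + X)*(-3 + X) = (-3 + X)*(5 + X))
(-78 + E(8))/(111 + 176) = (-78 + (-15 + 8**2 + 2*8))/(111 + 176) = (-78 + (-15 + 64 + 16))/287 = (-78 + 65)*(1/287) = -13*1/287 = -13/287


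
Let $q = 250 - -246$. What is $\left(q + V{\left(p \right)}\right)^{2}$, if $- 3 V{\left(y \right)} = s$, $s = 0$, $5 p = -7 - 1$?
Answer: $246016$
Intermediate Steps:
$p = - \frac{8}{5}$ ($p = \frac{-7 - 1}{5} = \frac{1}{5} \left(-8\right) = - \frac{8}{5} \approx -1.6$)
$q = 496$ ($q = 250 + 246 = 496$)
$V{\left(y \right)} = 0$ ($V{\left(y \right)} = \left(- \frac{1}{3}\right) 0 = 0$)
$\left(q + V{\left(p \right)}\right)^{2} = \left(496 + 0\right)^{2} = 496^{2} = 246016$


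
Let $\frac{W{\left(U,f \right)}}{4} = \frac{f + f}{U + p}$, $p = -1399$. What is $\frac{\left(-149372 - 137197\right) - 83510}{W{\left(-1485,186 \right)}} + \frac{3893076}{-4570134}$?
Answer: $\frac{203238918203039}{283348308} \approx 7.1728 \cdot 10^{5}$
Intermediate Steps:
$W{\left(U,f \right)} = \frac{8 f}{-1399 + U}$ ($W{\left(U,f \right)} = 4 \frac{f + f}{U - 1399} = 4 \frac{2 f}{-1399 + U} = \frac{8 f}{-1399 + U}$)
$\frac{\left(-149372 - 137197\right) - 83510}{W{\left(-1485,186 \right)}} + \frac{3893076}{-4570134} = \frac{\left(-149372 - 137197\right) - 83510}{8 \cdot 186 \frac{1}{-1399 - 1485}} + \frac{3893076}{-4570134} = \frac{-286569 - 83510}{8 \cdot 186 \frac{1}{-2884}} + 3893076 \left(- \frac{1}{4570134}\right) = - \frac{370079}{8 \cdot 186 \left(- \frac{1}{2884}\right)} - \frac{648846}{761689} = - \frac{370079}{- \frac{372}{721}} - \frac{648846}{761689} = \left(-370079\right) \left(- \frac{721}{372}\right) - \frac{648846}{761689} = \frac{266826959}{372} - \frac{648846}{761689} = \frac{203238918203039}{283348308}$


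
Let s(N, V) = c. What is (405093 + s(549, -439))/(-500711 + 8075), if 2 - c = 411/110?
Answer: -44560039/54189960 ≈ -0.82229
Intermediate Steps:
c = -191/110 (c = 2 - 411/110 = -191/110 ≈ -1.7364)
s(N, V) = -191/110
(405093 + s(549, -439))/(-500711 + 8075) = (405093 - 191/110)/(-500711 + 8075) = (44560039/110)/(-492636) = (44560039/110)*(-1/492636) = -44560039/54189960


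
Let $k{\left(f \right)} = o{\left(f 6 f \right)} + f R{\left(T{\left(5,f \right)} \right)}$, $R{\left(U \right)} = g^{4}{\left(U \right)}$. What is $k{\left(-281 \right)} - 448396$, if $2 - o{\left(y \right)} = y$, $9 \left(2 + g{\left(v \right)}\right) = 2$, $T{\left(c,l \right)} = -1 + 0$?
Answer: $- \frac{6068707376}{6561} \approx -9.2497 \cdot 10^{5}$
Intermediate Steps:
$T{\left(c,l \right)} = -1$
$g{\left(v \right)} = - \frac{16}{9}$ ($g{\left(v \right)} = -2 + \frac{1}{9} \cdot 2 = -2 + \frac{2}{9} = - \frac{16}{9}$)
$R{\left(U \right)} = \frac{65536}{6561}$ ($R{\left(U \right)} = \left(- \frac{16}{9}\right)^{4} = \frac{65536}{6561}$)
$o{\left(y \right)} = 2 - y$
$k{\left(f \right)} = 2 - 6 f^{2} + \frac{65536 f}{6561}$ ($k{\left(f \right)} = \left(2 - f 6 f\right) + f \frac{65536}{6561} = \left(2 - 6 f f\right) + \frac{65536 f}{6561} = \left(2 - 6 f^{2}\right) + \frac{65536 f}{6561} = 2 - 6 f^{2} + \frac{65536 f}{6561}$)
$k{\left(-281 \right)} - 448396 = \left(2 - 6 \left(-281\right)^{2} + \frac{65536}{6561} \left(-281\right)\right) - 448396 = \left(2 - 473766 - \frac{18415616}{6561}\right) - 448396 = - \frac{3126781220}{6561} - 448396 = - \frac{6068707376}{6561}$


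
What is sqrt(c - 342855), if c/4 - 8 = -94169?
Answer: I*sqrt(719499) ≈ 848.23*I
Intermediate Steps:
c = -376644 (c = 32 + 4*(-94169) = 32 - 376676 = -376644)
sqrt(c - 342855) = sqrt(-376644 - 342855) = sqrt(-719499) = I*sqrt(719499)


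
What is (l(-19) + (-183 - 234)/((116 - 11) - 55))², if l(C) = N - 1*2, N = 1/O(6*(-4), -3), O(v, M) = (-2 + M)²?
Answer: 10609/100 ≈ 106.09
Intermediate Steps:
N = 1/25 (N = 1/((-2 - 3)²) = 1/((-5)²) = 1/25 ≈ 0.040000)
l(C) = -49/25 (l(C) = 1/25 - 1*2 = 1/25 - 2 = -49/25)
(l(-19) + (-183 - 234)/((116 - 11) - 55))² = (-49/25 + (-183 - 234)/((116 - 11) - 55))² = (-49/25 - 417/(105 - 55))² = (-49/25 - 417/50)² = (-103/10)² = 10609/100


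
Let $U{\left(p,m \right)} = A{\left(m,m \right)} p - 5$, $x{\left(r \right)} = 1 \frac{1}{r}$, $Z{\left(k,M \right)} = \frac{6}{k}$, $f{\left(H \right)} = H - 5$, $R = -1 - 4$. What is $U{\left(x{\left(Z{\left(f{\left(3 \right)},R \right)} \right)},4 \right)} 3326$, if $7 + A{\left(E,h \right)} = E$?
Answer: $-13304$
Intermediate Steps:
$R = -5$ ($R = -1 - 4 = -5$)
$A{\left(E,h \right)} = -7 + E$
$f{\left(H \right)} = -5 + H$
$x{\left(r \right)} = \frac{1}{r}$
$U{\left(p,m \right)} = -5 + p \left(-7 + m\right)$ ($U{\left(p,m \right)} = \left(-7 + m\right) p - 5 = p \left(-7 + m\right) - 5 = -5 + p \left(-7 + m\right)$)
$U{\left(x{\left(Z{\left(f{\left(3 \right)},R \right)} \right)},4 \right)} 3326 = \left(-5 + \frac{-7 + 4}{6 \frac{1}{-5 + 3}}\right) 3326 = \left(-5 + \frac{1}{6 \frac{1}{-2}} \left(-3\right)\right) 3326 = \left(-5 + \frac{1}{6 \left(- \frac{1}{2}\right)} \left(-3\right)\right) 3326 = \left(-5 + \frac{1}{-3} \left(-3\right)\right) 3326 = \left(-5 - -1\right) 3326 = \left(-5 + 1\right) 3326 = \left(-4\right) 3326 = -13304$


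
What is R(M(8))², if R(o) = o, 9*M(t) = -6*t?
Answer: 256/9 ≈ 28.444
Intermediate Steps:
M(t) = -2*t/3 (M(t) = (-6*t)/9 = -2*t/3)
R(M(8))² = (-⅔*8)² = (-16/3)² = 256/9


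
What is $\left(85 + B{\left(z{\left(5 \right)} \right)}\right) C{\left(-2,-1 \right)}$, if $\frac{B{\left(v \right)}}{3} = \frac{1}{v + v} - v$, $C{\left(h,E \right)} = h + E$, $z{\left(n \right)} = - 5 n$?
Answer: $- \frac{23991}{50} \approx -479.82$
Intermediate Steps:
$C{\left(h,E \right)} = E + h$
$B{\left(v \right)} = - 3 v + \frac{3}{2 v}$ ($B{\left(v \right)} = 3 \left(\frac{1}{v + v} - v\right) = 3 \left(\frac{1}{2 v} - v\right) = - 3 v + \frac{3}{2 v}$)
$\left(85 + B{\left(z{\left(5 \right)} \right)}\right) C{\left(-2,-1 \right)} = \left(85 - \left(\frac{3}{50} + 3 \left(-5\right) 5\right)\right) \left(-1 - 2\right) = \left(85 + \left(\left(-3\right) \left(-25\right) + \frac{3}{2 \left(-25\right)}\right)\right) \left(-3\right) = \left(85 + \left(75 + \frac{3}{2} \left(- \frac{1}{25}\right)\right)\right) \left(-3\right) = \left(85 + \left(75 - \frac{3}{50}\right)\right) \left(-3\right) = \left(85 + \frac{3747}{50}\right) \left(-3\right) = \frac{7997}{50} \left(-3\right) = - \frac{23991}{50}$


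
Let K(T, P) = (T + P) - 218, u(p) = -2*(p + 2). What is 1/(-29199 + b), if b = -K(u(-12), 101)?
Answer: -1/29102 ≈ -3.4362e-5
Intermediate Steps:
u(p) = -4 - 2*p (u(p) = -2*(2 + p) = -4 - 2*p)
K(T, P) = -218 + P + T (K(T, P) = (P + T) - 218 = -218 + P + T)
b = 97 (b = -(-218 + 101 + (-4 - 2*(-12))) = -(-218 + 101 + (-4 + 24)) = -(-218 + 101 + 20) = -1*(-97) = 97)
1/(-29199 + b) = 1/(-29199 + 97) = 1/(-29102) = -1/29102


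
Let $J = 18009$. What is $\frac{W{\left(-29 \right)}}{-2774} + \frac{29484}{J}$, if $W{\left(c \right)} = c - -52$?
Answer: $\frac{3013867}{1850258} \approx 1.6289$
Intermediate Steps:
$W{\left(c \right)} = 52 + c$ ($W{\left(c \right)} = c + 52 = 52 + c$)
$\frac{W{\left(-29 \right)}}{-2774} + \frac{29484}{J} = \frac{52 - 29}{-2774} + \frac{29484}{18009} = 23 \left(- \frac{1}{2774}\right) + 29484 \cdot \frac{1}{18009} = - \frac{23}{2774} + \frac{1092}{667} = \frac{3013867}{1850258}$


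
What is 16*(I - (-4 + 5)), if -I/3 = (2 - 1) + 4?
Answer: -256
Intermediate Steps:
I = -15 (I = -3*((2 - 1) + 4) = -3*(1 + 4) = -3*5 = -15)
16*(I - (-4 + 5)) = 16*(-15 - (-4 + 5)) = 16*(-15 - 1*1) = 16*(-15 - 1) = 16*(-16) = -256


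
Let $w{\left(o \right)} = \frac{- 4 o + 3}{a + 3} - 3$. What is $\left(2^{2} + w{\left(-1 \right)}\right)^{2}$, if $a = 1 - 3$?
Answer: $64$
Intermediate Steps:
$a = -2$ ($a = 1 - 3 = -2$)
$w{\left(o \right)} = - 4 o$ ($w{\left(o \right)} = \frac{- 4 o + 3}{-2 + 3} - 3 = \frac{3 - 4 o}{1} - 3 = \left(3 - 4 o\right) 1 - 3 = \left(3 - 4 o\right) - 3 = - 4 o$)
$\left(2^{2} + w{\left(-1 \right)}\right)^{2} = \left(2^{2} - -4\right)^{2} = \left(4 + 4\right)^{2} = 8^{2} = 64$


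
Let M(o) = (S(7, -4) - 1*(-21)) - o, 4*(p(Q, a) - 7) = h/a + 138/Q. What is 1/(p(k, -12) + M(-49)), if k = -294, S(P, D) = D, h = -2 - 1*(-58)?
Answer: 588/42169 ≈ 0.013944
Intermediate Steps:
h = 56 (h = -2 + 58 = 56)
p(Q, a) = 7 + 14/a + 69/(2*Q) (p(Q, a) = 7 + (56/a + 138/Q)/4 = 7 + (14/a + 69/(2*Q)) = 7 + 14/a + 69/(2*Q))
M(o) = 17 - o (M(o) = (-4 - 1*(-21)) - o = (-4 + 21) - o = 17 - o)
1/(p(k, -12) + M(-49)) = 1/((7 + 14/(-12) + (69/2)/(-294)) + (17 - 1*(-49))) = 1/((7 + 14*(-1/12) + (69/2)*(-1/294)) + (17 + 49)) = 1/((7 - 7/6 - 23/196) + 66) = 1/(3361/588 + 66) = 1/(42169/588) = 588/42169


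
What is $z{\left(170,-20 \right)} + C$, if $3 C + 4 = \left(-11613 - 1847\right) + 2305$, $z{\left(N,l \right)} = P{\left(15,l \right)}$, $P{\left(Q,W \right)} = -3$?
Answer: $- \frac{11168}{3} \approx -3722.7$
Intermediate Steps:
$z{\left(N,l \right)} = -3$
$C = - \frac{11159}{3}$ ($C = - \frac{4}{3} + \frac{\left(-11613 - 1847\right) + 2305}{3} = - \frac{4}{3} + \frac{-13460 + 2305}{3} = - \frac{4}{3} + \frac{1}{3} \left(-11155\right) = - \frac{4}{3} - \frac{11155}{3} = - \frac{11159}{3} \approx -3719.7$)
$z{\left(170,-20 \right)} + C = -3 - \frac{11159}{3} = - \frac{11168}{3}$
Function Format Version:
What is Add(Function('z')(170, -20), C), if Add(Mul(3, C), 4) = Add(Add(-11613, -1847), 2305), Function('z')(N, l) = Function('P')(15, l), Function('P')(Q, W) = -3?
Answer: Rational(-11168, 3) ≈ -3722.7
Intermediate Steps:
Function('z')(N, l) = -3
C = Rational(-11159, 3) (C = Add(Rational(-4, 3), Mul(Rational(1, 3), Add(Add(-11613, -1847), 2305))) = Add(Rational(-4, 3), Mul(Rational(1, 3), Add(-13460, 2305))) = Add(Rational(-4, 3), Mul(Rational(1, 3), -11155)) = Add(Rational(-4, 3), Rational(-11155, 3)) = Rational(-11159, 3) ≈ -3719.7)
Add(Function('z')(170, -20), C) = Add(-3, Rational(-11159, 3)) = Rational(-11168, 3)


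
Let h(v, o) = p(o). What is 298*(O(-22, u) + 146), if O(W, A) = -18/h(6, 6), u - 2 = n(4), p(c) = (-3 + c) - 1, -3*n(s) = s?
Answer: 40826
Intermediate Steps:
n(s) = -s/3
p(c) = -4 + c
h(v, o) = -4 + o
u = ⅔ (u = 2 - ⅓*4 = 2 - 4/3 = ⅔ ≈ 0.66667)
O(W, A) = -9 (O(W, A) = -18/(-4 + 6) = -18/2 = -18*½ = -9)
298*(O(-22, u) + 146) = 298*(-9 + 146) = 298*137 = 40826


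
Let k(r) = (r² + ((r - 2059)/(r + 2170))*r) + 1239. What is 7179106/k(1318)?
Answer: 12520360864/3031216753 ≈ 4.1305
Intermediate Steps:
k(r) = 1239 + r² + r*(-2059 + r)/(2170 + r) (k(r) = (r² + ((-2059 + r)/(2170 + r))*r) + 1239 = (r² + r*(-2059 + r)/(2170 + r)) + 1239 = 1239 + r² + r*(-2059 + r)/(2170 + r))
7179106/k(1318) = 7179106/(((2688630 + 1318³ - 820*1318 + 2171*1318²)/(2170 + 1318))) = 7179106/(((2688630 + 2289529432 - 1080760 + 2171*1737124)/3488)) = 7179106/(((2688630 + 2289529432 - 1080760 + 3771296204)/3488)) = 7179106/(((1/3488)*6062433506)) = 7179106/(3031216753/1744) = 7179106*(1744/3031216753) = 12520360864/3031216753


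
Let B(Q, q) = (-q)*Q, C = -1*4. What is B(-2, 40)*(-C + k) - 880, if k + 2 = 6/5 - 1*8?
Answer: -1264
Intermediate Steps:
C = -4
k = -44/5 (k = -2 + (6/5 - 1*8) = -2 + (6*(⅕) - 8) = -2 + (6/5 - 8) = -2 - 34/5 = -44/5 ≈ -8.8000)
B(Q, q) = -Q*q
B(-2, 40)*(-C + k) - 880 = (-1*(-2)*40)*(-1*(-4) - 44/5) - 880 = 80*(4 - 44/5) - 880 = 80*(-24/5) - 880 = -384 - 880 = -1264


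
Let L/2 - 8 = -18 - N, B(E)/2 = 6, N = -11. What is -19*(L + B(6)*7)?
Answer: -1634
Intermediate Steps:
B(E) = 12 (B(E) = 2*6 = 12)
L = 2 (L = 16 + 2*(-18 - 1*(-11)) = 16 + 2*(-18 + 11) = 16 + 2*(-7) = 16 - 14 = 2)
-19*(L + B(6)*7) = -19*(2 + 12*7) = -19*(2 + 84) = -19*86 = -1634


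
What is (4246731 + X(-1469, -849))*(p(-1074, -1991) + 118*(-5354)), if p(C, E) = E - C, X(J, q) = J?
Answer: -2685930569518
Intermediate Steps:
(4246731 + X(-1469, -849))*(p(-1074, -1991) + 118*(-5354)) = (4246731 - 1469)*((-1991 - 1*(-1074)) + 118*(-5354)) = 4245262*((-1991 + 1074) - 631772) = 4245262*(-917 - 631772) = 4245262*(-632689) = -2685930569518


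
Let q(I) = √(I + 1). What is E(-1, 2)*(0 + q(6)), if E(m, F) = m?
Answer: -√7 ≈ -2.6458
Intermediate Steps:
q(I) = √(1 + I)
E(-1, 2)*(0 + q(6)) = -(0 + √(1 + 6)) = -(0 + √7) = -√7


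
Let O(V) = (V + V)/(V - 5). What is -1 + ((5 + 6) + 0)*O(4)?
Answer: -89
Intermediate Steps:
O(V) = 2*V/(-5 + V) (O(V) = (2*V)/(-5 + V) = 2*V/(-5 + V))
-1 + ((5 + 6) + 0)*O(4) = -1 + ((5 + 6) + 0)*(2*4/(-5 + 4)) = -1 + (11 + 0)*(2*4/(-1)) = -1 + 11*(2*4*(-1)) = -1 + 11*(-8) = -1 - 88 = -89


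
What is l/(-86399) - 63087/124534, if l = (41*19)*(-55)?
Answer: -114994483/10759613066 ≈ -0.010688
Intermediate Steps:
l = -42845 (l = 779*(-55) = -42845)
l/(-86399) - 63087/124534 = -42845/(-86399) - 63087/124534 = -42845*(-1/86399) - 63087*1/124534 = 42845/86399 - 63087/124534 = -114994483/10759613066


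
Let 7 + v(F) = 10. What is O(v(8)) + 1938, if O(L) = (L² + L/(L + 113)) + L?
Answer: 226203/116 ≈ 1950.0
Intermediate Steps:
v(F) = 3 (v(F) = -7 + 10 = 3)
O(L) = L + L² + L/(113 + L) (O(L) = (L² + L/(113 + L)) + L = L + L² + L/(113 + L))
O(v(8)) + 1938 = 3*(114 + 3² + 114*3)/(113 + 3) + 1938 = 3*(114 + 9 + 342)/116 + 1938 = 3*(1/116)*465 + 1938 = 1395/116 + 1938 = 226203/116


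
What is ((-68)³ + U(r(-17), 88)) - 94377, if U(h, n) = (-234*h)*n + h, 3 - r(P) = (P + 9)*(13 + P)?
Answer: 188330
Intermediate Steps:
r(P) = 3 - (9 + P)*(13 + P) (r(P) = 3 - (P + 9)*(13 + P) = 3 - (9 + P)*(13 + P))
U(h, n) = h - 234*h*n (U(h, n) = -234*h*n + h = h - 234*h*n)
((-68)³ + U(r(-17), 88)) - 94377 = ((-68)³ + (-114 - 1*(-17)² - 22*(-17))*(1 - 234*88)) - 94377 = (-314432 + (-114 - 1*289 + 374)*(1 - 20592)) - 94377 = (-314432 + (-114 - 289 + 374)*(-20591)) - 94377 = (-314432 - 29*(-20591)) - 94377 = (-314432 + 597139) - 94377 = 282707 - 94377 = 188330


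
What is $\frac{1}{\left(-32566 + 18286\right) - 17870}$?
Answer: $- \frac{1}{32150} \approx -3.1104 \cdot 10^{-5}$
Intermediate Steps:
$\frac{1}{\left(-32566 + 18286\right) - 17870} = \frac{1}{-14280 - 17870} = \frac{1}{-32150} = - \frac{1}{32150}$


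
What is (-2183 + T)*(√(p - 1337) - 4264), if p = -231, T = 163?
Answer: 8613280 - 56560*I*√2 ≈ 8.6133e+6 - 79988.0*I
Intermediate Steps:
(-2183 + T)*(√(p - 1337) - 4264) = (-2183 + 163)*(√(-231 - 1337) - 4264) = -2020*(√(-1568) - 4264) = -2020*(28*I*√2 - 4264) = -2020*(-4264 + 28*I*√2) = 8613280 - 56560*I*√2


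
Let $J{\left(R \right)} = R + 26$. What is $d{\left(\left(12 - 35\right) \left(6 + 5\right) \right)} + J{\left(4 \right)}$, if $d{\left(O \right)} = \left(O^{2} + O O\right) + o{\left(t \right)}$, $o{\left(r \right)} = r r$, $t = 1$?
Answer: $128049$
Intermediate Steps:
$o{\left(r \right)} = r^{2}$
$J{\left(R \right)} = 26 + R$
$d{\left(O \right)} = 1 + 2 O^{2}$ ($d{\left(O \right)} = \left(O^{2} + O O\right) + 1^{2} = \left(O^{2} + O^{2}\right) + 1 = 2 O^{2} + 1 = 1 + 2 O^{2}$)
$d{\left(\left(12 - 35\right) \left(6 + 5\right) \right)} + J{\left(4 \right)} = \left(1 + 2 \left(\left(12 - 35\right) \left(6 + 5\right)\right)^{2}\right) + \left(26 + 4\right) = \left(1 + 2 \left(\left(-23\right) 11\right)^{2}\right) + 30 = \left(1 + 2 \left(-253\right)^{2}\right) + 30 = \left(1 + 2 \cdot 64009\right) + 30 = \left(1 + 128018\right) + 30 = 128019 + 30 = 128049$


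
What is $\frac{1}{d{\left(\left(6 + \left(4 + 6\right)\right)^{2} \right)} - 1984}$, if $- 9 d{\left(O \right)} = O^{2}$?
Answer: $- \frac{9}{83392} \approx -0.00010792$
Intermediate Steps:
$d{\left(O \right)} = - \frac{O^{2}}{9}$
$\frac{1}{d{\left(\left(6 + \left(4 + 6\right)\right)^{2} \right)} - 1984} = \frac{1}{- \frac{\left(\left(6 + \left(4 + 6\right)\right)^{2}\right)^{2}}{9} - 1984} = \frac{1}{- \frac{\left(\left(6 + 10\right)^{2}\right)^{2}}{9} - 1984} = \frac{1}{- \frac{\left(16^{2}\right)^{2}}{9} - 1984} = \frac{1}{- \frac{256^{2}}{9} - 1984} = \frac{1}{\left(- \frac{1}{9}\right) 65536 - 1984} = \frac{1}{- \frac{65536}{9} - 1984} = \frac{1}{- \frac{83392}{9}} = - \frac{9}{83392}$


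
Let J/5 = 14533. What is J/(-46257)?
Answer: -72665/46257 ≈ -1.5709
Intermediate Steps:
J = 72665 (J = 5*14533 = 72665)
J/(-46257) = 72665/(-46257) = 72665*(-1/46257) = -72665/46257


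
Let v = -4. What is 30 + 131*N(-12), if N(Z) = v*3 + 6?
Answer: -756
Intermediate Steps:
N(Z) = -6 (N(Z) = -4*3 + 6 = -12 + 6 = -6)
30 + 131*N(-12) = 30 + 131*(-6) = 30 - 786 = -756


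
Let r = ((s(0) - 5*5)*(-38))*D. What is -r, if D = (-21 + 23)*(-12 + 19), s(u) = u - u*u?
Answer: -13300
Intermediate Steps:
s(u) = u - u²
D = 14 (D = 2*7 = 14)
r = 13300 (r = ((0*(1 - 1*0) - 5*5)*(-38))*14 = ((0*(1 + 0) - 25)*(-38))*14 = ((0*1 - 25)*(-38))*14 = ((0 - 25)*(-38))*14 = -25*(-38)*14 = 950*14 = 13300)
-r = -1*13300 = -13300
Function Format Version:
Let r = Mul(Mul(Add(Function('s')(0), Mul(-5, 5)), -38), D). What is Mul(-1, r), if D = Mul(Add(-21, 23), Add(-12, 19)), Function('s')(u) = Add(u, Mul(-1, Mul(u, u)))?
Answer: -13300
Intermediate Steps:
Function('s')(u) = Add(u, Mul(-1, Pow(u, 2)))
D = 14 (D = Mul(2, 7) = 14)
r = 13300 (r = Mul(Mul(Add(Mul(0, Add(1, Mul(-1, 0))), Mul(-5, 5)), -38), 14) = Mul(Mul(Add(Mul(0, Add(1, 0)), -25), -38), 14) = Mul(Mul(Add(Mul(0, 1), -25), -38), 14) = Mul(Mul(Add(0, -25), -38), 14) = Mul(Mul(-25, -38), 14) = Mul(950, 14) = 13300)
Mul(-1, r) = Mul(-1, 13300) = -13300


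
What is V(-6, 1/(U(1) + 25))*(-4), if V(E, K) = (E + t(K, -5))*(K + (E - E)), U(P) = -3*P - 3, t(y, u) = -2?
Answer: 32/19 ≈ 1.6842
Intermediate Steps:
U(P) = -3 - 3*P
V(E, K) = K*(-2 + E) (V(E, K) = (E - 2)*(K + (E - E)) = (-2 + E)*(K + 0) = (-2 + E)*K = K*(-2 + E))
V(-6, 1/(U(1) + 25))*(-4) = ((-2 - 6)/((-3 - 3*1) + 25))*(-4) = (-8/((-3 - 3) + 25))*(-4) = (-8/(-6 + 25))*(-4) = (-8/19)*(-4) = ((1/19)*(-8))*(-4) = -8/19*(-4) = 32/19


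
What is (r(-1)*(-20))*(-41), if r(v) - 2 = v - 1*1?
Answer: 0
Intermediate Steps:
r(v) = 1 + v (r(v) = 2 + (v - 1*1) = 2 + (v - 1) = 2 + (-1 + v) = 1 + v)
(r(-1)*(-20))*(-41) = ((1 - 1)*(-20))*(-41) = (0*(-20))*(-41) = 0*(-41) = 0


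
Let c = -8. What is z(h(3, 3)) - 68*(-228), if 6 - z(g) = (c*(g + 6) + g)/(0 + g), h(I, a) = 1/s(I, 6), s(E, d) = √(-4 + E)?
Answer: 15517 + 48*I ≈ 15517.0 + 48.0*I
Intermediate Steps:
h(I, a) = (-4 + I)^(-½) (h(I, a) = 1/(√(-4 + I)) = (-4 + I)^(-½))
z(g) = 6 - (-48 - 7*g)/g (z(g) = 6 - (-8*(g + 6) + g)/(0 + g) = 6 - (-8*(6 + g) + g)/g = 6 - ((-48 - 8*g) + g)/g = 6 - (-48 - 7*g)/g)
z(h(3, 3)) - 68*(-228) = (13 + 48/((-4 + 3)^(-½))) - 68*(-228) = (13 + 48/((-1)^(-½))) + 15504 = (13 + 48/((-I))) + 15504 = (13 + 48*I) + 15504 = 15517 + 48*I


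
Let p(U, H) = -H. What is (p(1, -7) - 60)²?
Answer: 2809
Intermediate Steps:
(p(1, -7) - 60)² = (-1*(-7) - 60)² = (7 - 60)² = (-53)² = 2809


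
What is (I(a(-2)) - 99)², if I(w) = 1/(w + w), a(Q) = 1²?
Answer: 38809/4 ≈ 9702.3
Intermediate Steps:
a(Q) = 1
I(w) = 1/(2*w)
(I(a(-2)) - 99)² = ((½)/1 - 99)² = ((½)*1 - 99)² = (½ - 99)² = (-197/2)² = 38809/4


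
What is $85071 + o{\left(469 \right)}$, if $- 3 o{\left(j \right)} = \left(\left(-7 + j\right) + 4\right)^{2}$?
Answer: $\frac{38057}{3} \approx 12686.0$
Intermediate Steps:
$o{\left(j \right)} = - \frac{\left(-3 + j\right)^{2}}{3}$ ($o{\left(j \right)} = - \frac{\left(\left(-7 + j\right) + 4\right)^{2}}{3} = - \frac{\left(-3 + j\right)^{2}}{3}$)
$85071 + o{\left(469 \right)} = 85071 - \frac{\left(-3 + 469\right)^{2}}{3} = 85071 - \frac{466^{2}}{3} = 85071 - \frac{217156}{3} = \frac{38057}{3}$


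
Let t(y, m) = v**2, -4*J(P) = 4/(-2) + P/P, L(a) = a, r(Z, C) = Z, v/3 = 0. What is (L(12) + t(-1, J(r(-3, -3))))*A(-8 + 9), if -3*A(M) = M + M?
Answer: -8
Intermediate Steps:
v = 0 (v = 3*0 = 0)
J(P) = 1/4 (J(P) = -(4/(-2) + P/P)/4 = -(4*(-1/2) + 1)/4 = -(-2 + 1)/4 = -1/4*(-1) = 1/4)
t(y, m) = 0 (t(y, m) = 0**2 = 0)
A(M) = -2*M/3 (A(M) = -(M + M)/3 = -2*M/3)
(L(12) + t(-1, J(r(-3, -3))))*A(-8 + 9) = (12 + 0)*(-2*(-8 + 9)/3) = 12*(-2/3*1) = 12*(-2/3) = -8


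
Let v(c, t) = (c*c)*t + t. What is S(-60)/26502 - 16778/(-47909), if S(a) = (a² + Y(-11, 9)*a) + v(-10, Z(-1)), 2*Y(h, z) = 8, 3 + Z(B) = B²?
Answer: 297973589/634842159 ≈ 0.46937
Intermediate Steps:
Z(B) = -3 + B²
Y(h, z) = 4 (Y(h, z) = (½)*8 = 4)
v(c, t) = t + t*c² (v(c, t) = c²*t + t = t*c² + t = t + t*c²)
S(a) = -202 + a² + 4*a (S(a) = (a² + 4*a) + (-3 + (-1)²)*(1 + (-10)²) = (a² + 4*a) + (-3 + 1)*(1 + 100) = (a² + 4*a) - 2*101 = (a² + 4*a) - 202 = -202 + a² + 4*a)
S(-60)/26502 - 16778/(-47909) = (-202 + (-60)² + 4*(-60))/26502 - 16778/(-47909) = (-202 + 3600 - 240)*(1/26502) - 16778*(-1/47909) = 3158*(1/26502) + 16778/47909 = 1579/13251 + 16778/47909 = 297973589/634842159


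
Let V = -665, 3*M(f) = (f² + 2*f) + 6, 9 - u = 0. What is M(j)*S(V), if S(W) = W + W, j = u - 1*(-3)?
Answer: -77140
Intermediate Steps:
u = 9 (u = 9 - 1*0 = 9 + 0 = 9)
j = 12 (j = 9 - 1*(-3) = 9 + 3 = 12)
M(f) = 2 + f²/3 + 2*f/3 (M(f) = ((f² + 2*f) + 6)/3 = (6 + f² + 2*f)/3 = 2 + f²/3 + 2*f/3)
S(W) = 2*W
M(j)*S(V) = (2 + (⅓)*12² + (⅔)*12)*(2*(-665)) = (2 + (⅓)*144 + 8)*(-1330) = (2 + 48 + 8)*(-1330) = 58*(-1330) = -77140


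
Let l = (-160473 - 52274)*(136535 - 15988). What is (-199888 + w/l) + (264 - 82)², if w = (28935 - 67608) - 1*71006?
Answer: -4276831646617597/25646012609 ≈ -1.6676e+5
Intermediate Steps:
w = -109679 (w = -38673 - 71006 = -109679)
l = -25646012609 (l = -212747*120547 = -25646012609)
(-199888 + w/l) + (264 - 82)² = (-199888 - 109679/(-25646012609)) + (264 - 82)² = (-199888 - 109679*(-1/25646012609)) + 182² = (-199888 + 109679/25646012609) + 33124 = -5126330168278113/25646012609 + 33124 = -4276831646617597/25646012609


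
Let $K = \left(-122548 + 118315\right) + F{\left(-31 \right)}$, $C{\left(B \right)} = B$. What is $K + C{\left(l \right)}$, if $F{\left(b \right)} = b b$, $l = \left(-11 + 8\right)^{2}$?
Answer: $-3263$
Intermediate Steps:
$l = 9$ ($l = \left(-3\right)^{2} = 9$)
$F{\left(b \right)} = b^{2}$
$K = -3272$ ($K = \left(-122548 + 118315\right) + \left(-31\right)^{2} = -4233 + 961 = -3272$)
$K + C{\left(l \right)} = -3272 + 9 = -3263$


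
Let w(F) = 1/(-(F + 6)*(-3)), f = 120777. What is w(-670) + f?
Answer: 240587783/1992 ≈ 1.2078e+5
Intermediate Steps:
w(F) = 1/(18 + 3*F) (w(F) = 1/(-(6 + F)*(-3)) = 1/((-6 - F)*(-3)) = 1/(18 + 3*F))
w(-670) + f = 1/(3*(6 - 670)) + 120777 = (⅓)/(-664) + 120777 = (⅓)*(-1/664) + 120777 = -1/1992 + 120777 = 240587783/1992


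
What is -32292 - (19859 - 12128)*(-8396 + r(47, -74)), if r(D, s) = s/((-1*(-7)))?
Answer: 454712382/7 ≈ 6.4959e+7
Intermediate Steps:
r(D, s) = s/7
-32292 - (19859 - 12128)*(-8396 + r(47, -74)) = -32292 - (19859 - 12128)*(-8396 + (⅐)*(-74)) = -32292 - 7731*(-8396 - 74/7) = -32292 - 7731*(-58846)/7 = -32292 - 1*(-454938426/7) = -32292 + 454938426/7 = 454712382/7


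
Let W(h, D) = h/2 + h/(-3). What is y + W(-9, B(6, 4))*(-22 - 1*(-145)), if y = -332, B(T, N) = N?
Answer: -1033/2 ≈ -516.50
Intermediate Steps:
W(h, D) = h/6 (W(h, D) = h*(1/2) + h*(-1/3) = h/2 - h/3 = h/6)
y + W(-9, B(6, 4))*(-22 - 1*(-145)) = -332 + ((1/6)*(-9))*(-22 - 1*(-145)) = -332 - 3*(-22 + 145)/2 = -332 - 3/2*123 = -332 - 369/2 = -1033/2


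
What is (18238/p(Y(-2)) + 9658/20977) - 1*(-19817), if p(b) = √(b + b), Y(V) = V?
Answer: 37791897/1907 - 9119*I ≈ 19817.0 - 9119.0*I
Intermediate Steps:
p(b) = √2*√b (p(b) = √(2*b) = √2*√b)
(18238/p(Y(-2)) + 9658/20977) - 1*(-19817) = (18238/((√2*√(-2))) + 9658/20977) - 1*(-19817) = (18238/((√2*(I*√2))) + 9658*(1/20977)) + 19817 = (18238/((2*I)) + 878/1907) + 19817 = (18238*(-I/2) + 878/1907) + 19817 = (-9119*I + 878/1907) + 19817 = (878/1907 - 9119*I) + 19817 = 37791897/1907 - 9119*I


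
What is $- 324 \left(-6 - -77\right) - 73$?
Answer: $-23077$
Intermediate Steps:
$- 324 \left(-6 - -77\right) - 73 = - 324 \left(-6 + 77\right) - 73 = \left(-324\right) 71 - 73 = -23004 - 73 = -23077$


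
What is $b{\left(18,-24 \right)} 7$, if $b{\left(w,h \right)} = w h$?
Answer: $-3024$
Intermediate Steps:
$b{\left(w,h \right)} = h w$
$b{\left(18,-24 \right)} 7 = \left(-24\right) 18 \cdot 7 = \left(-432\right) 7 = -3024$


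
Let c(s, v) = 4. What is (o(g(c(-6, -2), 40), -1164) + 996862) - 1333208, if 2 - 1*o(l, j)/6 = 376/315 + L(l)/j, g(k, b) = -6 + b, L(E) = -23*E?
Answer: -3425675789/10185 ≈ -3.3635e+5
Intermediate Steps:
o(l, j) = 508/105 + 138*l/j (o(l, j) = 12 - 6*(376/315 + (-23*l)/j) = 12 - 6*(376*(1/315) - 23*l/j) = 12 - 6*(376/315 - 23*l/j) = 12 + (-752/105 + 138*l/j) = 508/105 + 138*l/j)
(o(g(c(-6, -2), 40), -1164) + 996862) - 1333208 = ((508/105 + 138*(-6 + 40)/(-1164)) + 996862) - 1333208 = ((508/105 + 138*34*(-1/1164)) + 996862) - 1333208 = ((508/105 - 391/97) + 996862) - 1333208 = (8221/10185 + 996862) - 1333208 = 10153047691/10185 - 1333208 = -3425675789/10185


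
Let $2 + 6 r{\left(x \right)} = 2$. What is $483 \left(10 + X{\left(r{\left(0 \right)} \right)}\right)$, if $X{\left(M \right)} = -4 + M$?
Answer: $2898$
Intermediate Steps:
$r{\left(x \right)} = 0$ ($r{\left(x \right)} = - \frac{1}{3} + \frac{1}{6} \cdot 2 = - \frac{1}{3} + \frac{1}{3} = 0$)
$483 \left(10 + X{\left(r{\left(0 \right)} \right)}\right) = 483 \left(10 + \left(-4 + 0\right)\right) = 483 \left(10 - 4\right) = 483 \cdot 6 = 2898$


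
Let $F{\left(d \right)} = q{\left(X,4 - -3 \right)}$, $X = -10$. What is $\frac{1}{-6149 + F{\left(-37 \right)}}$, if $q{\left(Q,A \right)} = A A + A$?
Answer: $- \frac{1}{6093} \approx -0.00016412$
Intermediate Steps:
$q{\left(Q,A \right)} = A + A^{2}$ ($q{\left(Q,A \right)} = A^{2} + A = A + A^{2}$)
$F{\left(d \right)} = 56$ ($F{\left(d \right)} = \left(4 - -3\right) \left(1 + \left(4 - -3\right)\right) = \left(4 + 3\right) \left(1 + \left(4 + 3\right)\right) = 7 \left(1 + 7\right) = 7 \cdot 8 = 56$)
$\frac{1}{-6149 + F{\left(-37 \right)}} = \frac{1}{-6149 + 56} = \frac{1}{-6093} = - \frac{1}{6093}$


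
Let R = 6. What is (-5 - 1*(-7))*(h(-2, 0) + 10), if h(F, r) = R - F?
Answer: 36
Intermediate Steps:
h(F, r) = 6 - F
(-5 - 1*(-7))*(h(-2, 0) + 10) = (-5 - 1*(-7))*((6 - 1*(-2)) + 10) = (-5 + 7)*((6 + 2) + 10) = 2*(8 + 10) = 2*18 = 36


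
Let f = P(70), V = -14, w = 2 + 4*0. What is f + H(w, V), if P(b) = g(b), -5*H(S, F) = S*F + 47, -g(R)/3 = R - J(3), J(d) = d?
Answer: -1024/5 ≈ -204.80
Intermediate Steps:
w = 2 (w = 2 + 0 = 2)
g(R) = 9 - 3*R (g(R) = -3*(R - 1*3) = -3*(R - 3) = -3*(-3 + R) = 9 - 3*R)
H(S, F) = -47/5 - F*S/5 (H(S, F) = -(S*F + 47)/5 = -(F*S + 47)/5 = -(47 + F*S)/5 = -47/5 - F*S/5)
P(b) = 9 - 3*b
f = -201 (f = 9 - 3*70 = 9 - 210 = -201)
f + H(w, V) = -201 + (-47/5 - 1/5*(-14)*2) = -201 + (-47/5 + 28/5) = -201 - 19/5 = -1024/5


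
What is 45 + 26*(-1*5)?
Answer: -85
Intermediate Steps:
45 + 26*(-1*5) = 45 + 26*(-5) = 45 - 130 = -85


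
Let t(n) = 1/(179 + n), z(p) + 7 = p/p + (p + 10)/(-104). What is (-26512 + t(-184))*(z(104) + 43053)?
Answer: -22824832239/20 ≈ -1.1412e+9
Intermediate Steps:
z(p) = -317/52 - p/104 (z(p) = -7 + (p/p + (p + 10)/(-104)) = -7 + (1 + (10 + p)*(-1/104)) = -7 + (1 + (-5/52 - p/104)) = -7 + (47/52 - p/104) = -317/52 - p/104)
(-26512 + t(-184))*(z(104) + 43053) = (-26512 + 1/(179 - 184))*((-317/52 - 1/104*104) + 43053) = (-26512 + 1/(-5))*((-317/52 - 1) + 43053) = (-26512 - ⅕)*(-369/52 + 43053) = -132561/5*2238387/52 = -22824832239/20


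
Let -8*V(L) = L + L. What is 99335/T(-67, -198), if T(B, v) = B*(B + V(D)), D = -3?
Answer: 79468/3551 ≈ 22.379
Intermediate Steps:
V(L) = -L/4 (V(L) = -(L + L)/8 = -L/4)
T(B, v) = B*(¾ + B) (T(B, v) = B*(B - ¼*(-3)) = B*(B + ¾) = B*(¾ + B))
99335/T(-67, -198) = 99335/(((¼)*(-67)*(3 + 4*(-67)))) = 99335/(((¼)*(-67)*(3 - 268))) = 99335/(((¼)*(-67)*(-265))) = 99335/(17755/4) = 99335*(4/17755) = 79468/3551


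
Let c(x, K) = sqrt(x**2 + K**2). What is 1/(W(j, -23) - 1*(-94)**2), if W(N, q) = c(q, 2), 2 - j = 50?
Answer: -8836/78074363 - sqrt(533)/78074363 ≈ -0.00011347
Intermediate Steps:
j = -48 (j = 2 - 1*50 = 2 - 50 = -48)
c(x, K) = sqrt(K**2 + x**2)
W(N, q) = sqrt(4 + q**2) (W(N, q) = sqrt(2**2 + q**2) = sqrt(4 + q**2))
1/(W(j, -23) - 1*(-94)**2) = 1/(sqrt(4 + (-23)**2) - 1*(-94)**2) = 1/(sqrt(4 + 529) - 1*8836) = 1/(sqrt(533) - 8836) = 1/(-8836 + sqrt(533))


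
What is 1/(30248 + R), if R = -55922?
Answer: -1/25674 ≈ -3.8950e-5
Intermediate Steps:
1/(30248 + R) = 1/(30248 - 55922) = 1/(-25674) = -1/25674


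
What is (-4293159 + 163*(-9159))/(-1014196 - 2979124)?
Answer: 1446519/998330 ≈ 1.4489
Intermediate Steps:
(-4293159 + 163*(-9159))/(-1014196 - 2979124) = (-4293159 - 1492917)/(-3993320) = -5786076*(-1/3993320) = 1446519/998330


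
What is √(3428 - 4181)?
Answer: I*√753 ≈ 27.441*I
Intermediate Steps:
√(3428 - 4181) = √(-753) = I*√753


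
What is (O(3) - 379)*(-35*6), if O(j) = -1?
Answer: 79800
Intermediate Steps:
(O(3) - 379)*(-35*6) = (-1 - 379)*(-35*6) = -380*(-210) = 79800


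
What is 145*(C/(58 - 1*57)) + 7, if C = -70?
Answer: -10143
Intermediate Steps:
145*(C/(58 - 1*57)) + 7 = 145*(-70/(58 - 1*57)) + 7 = 145*(-70/(58 - 57)) + 7 = 145*(-70/1) + 7 = 145*(-70*1) + 7 = 145*(-70) + 7 = -10150 + 7 = -10143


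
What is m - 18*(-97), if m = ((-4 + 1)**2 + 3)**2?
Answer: 1890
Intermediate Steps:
m = 144 (m = ((-3)**2 + 3)**2 = (9 + 3)**2 = 12**2 = 144)
m - 18*(-97) = 144 - 18*(-97) = 144 + 1746 = 1890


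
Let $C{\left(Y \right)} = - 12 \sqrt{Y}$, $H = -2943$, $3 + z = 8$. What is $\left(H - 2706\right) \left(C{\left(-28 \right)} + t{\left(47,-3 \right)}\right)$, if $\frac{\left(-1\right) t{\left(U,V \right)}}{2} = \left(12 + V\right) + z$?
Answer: $158172 + 135576 i \sqrt{7} \approx 1.5817 \cdot 10^{5} + 3.587 \cdot 10^{5} i$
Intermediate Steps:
$z = 5$ ($z = -3 + 8 = 5$)
$t{\left(U,V \right)} = -34 - 2 V$ ($t{\left(U,V \right)} = - 2 \left(\left(12 + V\right) + 5\right) = - 2 \left(17 + V\right) = -34 - 2 V$)
$\left(H - 2706\right) \left(C{\left(-28 \right)} + t{\left(47,-3 \right)}\right) = \left(-2943 - 2706\right) \left(- 12 \sqrt{-28} - 28\right) = - 5649 \left(- 12 \cdot 2 i \sqrt{7} + \left(-34 + 6\right)\right) = - 5649 \left(- 24 i \sqrt{7} - 28\right) = - 5649 \left(-28 - 24 i \sqrt{7}\right) = 158172 + 135576 i \sqrt{7}$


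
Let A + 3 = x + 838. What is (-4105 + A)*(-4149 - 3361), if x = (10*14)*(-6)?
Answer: 30866100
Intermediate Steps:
x = -840 (x = 140*(-6) = -840)
A = -5 (A = -3 + (-840 + 838) = -3 - 2 = -5)
(-4105 + A)*(-4149 - 3361) = (-4105 - 5)*(-4149 - 3361) = -4110*(-7510) = 30866100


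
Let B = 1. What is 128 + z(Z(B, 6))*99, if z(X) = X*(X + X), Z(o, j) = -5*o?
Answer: 5078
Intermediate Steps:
z(X) = 2*X² (z(X) = X*(2*X) = 2*X²)
128 + z(Z(B, 6))*99 = 128 + (2*(-5*1)²)*99 = 128 + (2*(-5)²)*99 = 128 + (2*25)*99 = 128 + 50*99 = 128 + 4950 = 5078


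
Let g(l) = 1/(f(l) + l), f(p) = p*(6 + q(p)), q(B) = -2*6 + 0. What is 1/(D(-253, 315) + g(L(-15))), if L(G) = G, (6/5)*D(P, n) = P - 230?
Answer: -150/60373 ≈ -0.0024846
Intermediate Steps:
D(P, n) = -575/3 + 5*P/6 (D(P, n) = 5*(P - 230)/6 = 5*(-230 + P)/6 = -575/3 + 5*P/6)
q(B) = -12 (q(B) = -12 + 0 = -12)
f(p) = -6*p (f(p) = p*(6 - 12) = p*(-6) = -6*p)
g(l) = -1/(5*l) (g(l) = 1/(-6*l + l) = 1/(-5*l) = -1/(5*l))
1/(D(-253, 315) + g(L(-15))) = 1/((-575/3 + (⅚)*(-253)) - ⅕/(-15)) = 1/((-575/3 - 1265/6) - ⅕*(-1/15)) = 1/(-805/2 + 1/75) = 1/(-60373/150) = -150/60373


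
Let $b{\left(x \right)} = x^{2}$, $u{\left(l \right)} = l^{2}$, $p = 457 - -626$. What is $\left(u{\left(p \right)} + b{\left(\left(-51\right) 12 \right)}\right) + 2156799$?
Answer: $3704232$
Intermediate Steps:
$p = 1083$ ($p = 457 + 626 = 1083$)
$\left(u{\left(p \right)} + b{\left(\left(-51\right) 12 \right)}\right) + 2156799 = \left(1083^{2} + \left(\left(-51\right) 12\right)^{2}\right) + 2156799 = \left(1172889 + \left(-612\right)^{2}\right) + 2156799 = \left(1172889 + 374544\right) + 2156799 = 1547433 + 2156799 = 3704232$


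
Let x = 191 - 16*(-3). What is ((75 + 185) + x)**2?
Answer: 249001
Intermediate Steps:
x = 239 (x = 191 + 48 = 239)
((75 + 185) + x)**2 = ((75 + 185) + 239)**2 = (260 + 239)**2 = 499**2 = 249001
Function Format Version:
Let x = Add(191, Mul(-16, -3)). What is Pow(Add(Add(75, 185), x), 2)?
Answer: 249001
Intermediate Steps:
x = 239 (x = Add(191, 48) = 239)
Pow(Add(Add(75, 185), x), 2) = Pow(Add(Add(75, 185), 239), 2) = Pow(Add(260, 239), 2) = Pow(499, 2) = 249001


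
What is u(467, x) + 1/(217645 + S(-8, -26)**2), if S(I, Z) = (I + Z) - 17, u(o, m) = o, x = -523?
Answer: 102854883/220246 ≈ 467.00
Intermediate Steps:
S(I, Z) = -17 + I + Z
u(467, x) + 1/(217645 + S(-8, -26)**2) = 467 + 1/(217645 + (-17 - 8 - 26)**2) = 467 + 1/(217645 + (-51)**2) = 467 + 1/(217645 + 2601) = 467 + 1/220246 = 102854883/220246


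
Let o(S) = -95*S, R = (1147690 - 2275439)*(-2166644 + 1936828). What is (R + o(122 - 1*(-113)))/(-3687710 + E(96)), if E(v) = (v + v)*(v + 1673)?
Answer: -259174741859/3348062 ≈ -77410.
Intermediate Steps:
E(v) = 2*v*(1673 + v) (E(v) = (2*v)*(1673 + v) = 2*v*(1673 + v))
R = 259174764184 (R = -1127749*(-229816) = 259174764184)
(R + o(122 - 1*(-113)))/(-3687710 + E(96)) = (259174764184 - 95*(122 - 1*(-113)))/(-3687710 + 2*96*(1673 + 96)) = (259174764184 - 95*(122 + 113))/(-3687710 + 2*96*1769) = (259174764184 - 95*235)/(-3687710 + 339648) = (259174764184 - 22325)/(-3348062) = 259174741859*(-1/3348062) = -259174741859/3348062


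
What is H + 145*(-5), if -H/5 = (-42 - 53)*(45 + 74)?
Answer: 55800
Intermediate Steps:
H = 56525 (H = -5*(-42 - 53)*(45 + 74) = -(-475)*119 = -5*(-11305) = 56525)
H + 145*(-5) = 56525 + 145*(-5) = 56525 - 725 = 55800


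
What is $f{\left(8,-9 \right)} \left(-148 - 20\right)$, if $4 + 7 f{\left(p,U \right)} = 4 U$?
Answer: $960$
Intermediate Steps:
$f{\left(p,U \right)} = - \frac{4}{7} + \frac{4 U}{7}$
$f{\left(8,-9 \right)} \left(-148 - 20\right) = \left(- \frac{4}{7} + \frac{4}{7} \left(-9\right)\right) \left(-148 - 20\right) = \left(- \frac{4}{7} - \frac{36}{7}\right) \left(-168\right) = \left(- \frac{40}{7}\right) \left(-168\right) = 960$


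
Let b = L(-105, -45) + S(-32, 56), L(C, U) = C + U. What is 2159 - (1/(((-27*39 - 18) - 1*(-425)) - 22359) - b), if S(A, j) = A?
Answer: 45480886/23005 ≈ 1977.0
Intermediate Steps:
b = -182 (b = (-105 - 45) - 32 = -150 - 32 = -182)
2159 - (1/(((-27*39 - 18) - 1*(-425)) - 22359) - b) = 2159 - (1/(((-27*39 - 18) - 1*(-425)) - 22359) - 1*(-182)) = 2159 - (1/(((-1053 - 18) + 425) - 22359) + 182) = 2159 - (1/((-1071 + 425) - 22359) + 182) = 2159 - (1/(-646 - 22359) + 182) = 2159 - (1/(-23005) + 182) = 2159 - (-1/23005 + 182) = 2159 - 1*4186909/23005 = 2159 - 4186909/23005 = 45480886/23005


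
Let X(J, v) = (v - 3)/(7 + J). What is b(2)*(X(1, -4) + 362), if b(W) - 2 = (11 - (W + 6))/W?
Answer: 20223/16 ≈ 1263.9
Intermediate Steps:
X(J, v) = (-3 + v)/(7 + J)
b(W) = 2 + (5 - W)/W (b(W) = 2 + (11 - (W + 6))/W = 2 + (11 - (6 + W))/W = 2 + (11 + (-6 - W))/W = 2 + (5 - W)/W)
b(2)*(X(1, -4) + 362) = ((5 + 2)/2)*((-3 - 4)/(7 + 1) + 362) = ((½)*7)*(-7/8 + 362) = 7*((⅛)*(-7) + 362)/2 = 7*(-7/8 + 362)/2 = (7/2)*(2889/8) = 20223/16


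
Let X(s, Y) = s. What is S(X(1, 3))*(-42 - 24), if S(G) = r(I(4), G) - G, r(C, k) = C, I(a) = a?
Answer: -198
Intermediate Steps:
S(G) = 4 - G
S(X(1, 3))*(-42 - 24) = (4 - 1*1)*(-42 - 24) = (4 - 1)*(-66) = 3*(-66) = -198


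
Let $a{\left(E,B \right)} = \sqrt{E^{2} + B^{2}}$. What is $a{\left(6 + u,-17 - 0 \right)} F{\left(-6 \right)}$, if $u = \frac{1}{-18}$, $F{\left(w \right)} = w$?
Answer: $- \frac{\sqrt{105085}}{3} \approx -108.06$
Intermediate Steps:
$u = - \frac{1}{18} \approx -0.055556$
$a{\left(E,B \right)} = \sqrt{B^{2} + E^{2}}$
$a{\left(6 + u,-17 - 0 \right)} F{\left(-6 \right)} = \sqrt{\left(-17 - 0\right)^{2} + \left(6 - \frac{1}{18}\right)^{2}} \left(-6\right) = \sqrt{\left(-17 + 0\right)^{2} + \left(\frac{107}{18}\right)^{2}} \left(-6\right) = \sqrt{\left(-17\right)^{2} + \frac{11449}{324}} \left(-6\right) = \sqrt{289 + \frac{11449}{324}} \left(-6\right) = \sqrt{\frac{105085}{324}} \left(-6\right) = \frac{\sqrt{105085}}{18} \left(-6\right) = - \frac{\sqrt{105085}}{3}$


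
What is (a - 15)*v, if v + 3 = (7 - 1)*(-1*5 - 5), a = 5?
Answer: 630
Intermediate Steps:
v = -63 (v = -3 + (7 - 1)*(-1*5 - 5) = -3 + 6*(-5 - 5) = -3 + 6*(-10) = -3 - 60 = -63)
(a - 15)*v = (5 - 15)*(-63) = -10*(-63) = 630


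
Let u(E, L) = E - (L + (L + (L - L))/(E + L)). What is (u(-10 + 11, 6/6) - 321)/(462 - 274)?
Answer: -643/376 ≈ -1.7101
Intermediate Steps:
u(E, L) = E - L - L/(E + L) (u(E, L) = E - (L + (L + 0)/(E + L)) = E - (L + L/(E + L)) = E + (-L - L/(E + L)) = E - L - L/(E + L))
(u(-10 + 11, 6/6) - 321)/(462 - 274) = (((-10 + 11)² - 6/6 - (6/6)²)/((-10 + 11) + 6/6) - 321)/(462 - 274) = ((1² - 6/6 - (6*(⅙))²)/(1 + 6*(⅙)) - 321)/188 = ((1 - 1*1 - 1*1²)/(1 + 1) - 321)*(1/188) = ((1 - 1 - 1*1)/2 - 321)*(1/188) = ((1 - 1 - 1)/2 - 321)*(1/188) = ((½)*(-1) - 321)*(1/188) = (-½ - 321)*(1/188) = -643/2*1/188 = -643/376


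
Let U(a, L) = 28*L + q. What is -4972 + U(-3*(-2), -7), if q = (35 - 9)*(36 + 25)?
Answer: -3582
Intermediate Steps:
q = 1586 (q = 26*61 = 1586)
U(a, L) = 1586 + 28*L (U(a, L) = 28*L + 1586 = 1586 + 28*L)
-4972 + U(-3*(-2), -7) = -4972 + (1586 + 28*(-7)) = -4972 + (1586 - 196) = -4972 + 1390 = -3582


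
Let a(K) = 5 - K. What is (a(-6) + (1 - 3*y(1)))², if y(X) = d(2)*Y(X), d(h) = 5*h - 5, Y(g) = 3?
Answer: 1089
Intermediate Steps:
d(h) = -5 + 5*h
y(X) = 15 (y(X) = (-5 + 5*2)*3 = (-5 + 10)*3 = 5*3 = 15)
(a(-6) + (1 - 3*y(1)))² = ((5 - 1*(-6)) + (1 - 3*15))² = ((5 + 6) + (1 - 45))² = (11 - 44)² = (-33)² = 1089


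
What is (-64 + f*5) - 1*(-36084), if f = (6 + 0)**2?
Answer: 36200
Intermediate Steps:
f = 36 (f = 6**2 = 36)
(-64 + f*5) - 1*(-36084) = (-64 + 36*5) - 1*(-36084) = (-64 + 180) + 36084 = 116 + 36084 = 36200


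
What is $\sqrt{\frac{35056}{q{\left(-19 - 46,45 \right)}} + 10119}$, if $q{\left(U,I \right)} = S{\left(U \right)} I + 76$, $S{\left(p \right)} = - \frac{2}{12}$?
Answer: $\frac{\sqrt{199528855}}{137} \approx 103.11$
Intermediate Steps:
$S{\left(p \right)} = - \frac{1}{6}$ ($S{\left(p \right)} = \left(-2\right) \frac{1}{12} = - \frac{1}{6}$)
$q{\left(U,I \right)} = 76 - \frac{I}{6}$ ($q{\left(U,I \right)} = - \frac{I}{6} + 76 = 76 - \frac{I}{6}$)
$\sqrt{\frac{35056}{q{\left(-19 - 46,45 \right)}} + 10119} = \sqrt{\frac{35056}{76 - \frac{15}{2}} + 10119} = \sqrt{\frac{35056}{\frac{137}{2}} + 10119} = \sqrt{35056 \cdot \frac{2}{137} + 10119} = \sqrt{\frac{70112}{137} + 10119} = \sqrt{\frac{1456415}{137}} = \frac{\sqrt{199528855}}{137}$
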